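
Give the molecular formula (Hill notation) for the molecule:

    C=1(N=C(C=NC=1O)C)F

Heavy atoms from the SMILES: 5 C, 1 F, 2 N, 1 O.
Implicit hydrogens by atom environment:
  3 × C (aromatic): no H
  2 × N (aromatic): no H
  1 × C: 3 H
  1 × C (aromatic): 1 H
  1 × F: no H
  1 × O: 1 H
  Total hydrogens = 5.
Molecular formula: C5H5FN2O

C5H5FN2O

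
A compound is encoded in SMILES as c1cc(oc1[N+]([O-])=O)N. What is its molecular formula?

C4H4N2O3

Heavy atoms from the SMILES: 4 C, 2 N, 3 O.
Implicit hydrogens by atom environment:
  2 × C (aromatic): 1 H each → 2
  2 × C (aromatic): no H
  1 × N: 2 H
  1 × N (charge +1): no H
  1 × O (aromatic): no H
  1 × O: no H
  1 × O (charge -1): no H
  Total hydrogens = 4.
Molecular formula: C4H4N2O3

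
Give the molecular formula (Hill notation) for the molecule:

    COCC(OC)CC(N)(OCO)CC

Heavy atoms from the SMILES: 9 C, 1 N, 4 O.
Implicit hydrogens by atom environment:
  4 × C: 2 H each → 8
  3 × C: 3 H each → 9
  3 × O: no H
  1 × C: 1 H
  1 × C: no H
  1 × N: 2 H
  1 × O: 1 H
  Total hydrogens = 21.
Molecular formula: C9H21NO4

C9H21NO4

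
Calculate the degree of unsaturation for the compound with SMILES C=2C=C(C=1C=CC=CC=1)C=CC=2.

8

Molecular formula from the SMILES: C12H10.
DoU = (2C + 2 + N − H − X)/2 = (2·12 + 2 + 0 − 10 − 0)/2 = 16/2 = 8.
(Structurally: 2 ring(s) + 6 π bond(s) = 8.)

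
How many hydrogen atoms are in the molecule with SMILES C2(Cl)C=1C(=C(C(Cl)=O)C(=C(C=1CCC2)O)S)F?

9

Hydrogens are implicit in SMILES; fill each atom to its normal valence:
  6 × C (aromatic): no H
  3 × C: 2 H each → 6
  2 × Cl: no H
  1 × C: 1 H
  1 × C: no H
  1 × F: no H
  1 × O: 1 H
  1 × O: no H
  1 × S: 1 H
  Total hydrogens = 9.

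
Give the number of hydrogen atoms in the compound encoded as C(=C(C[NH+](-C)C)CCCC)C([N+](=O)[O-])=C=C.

Hydrogens are implicit in SMILES; fill each atom to its normal valence:
  5 × C: 2 H each → 10
  3 × C: 3 H each → 9
  3 × C: no H
  1 × C: 1 H
  1 × N (charge +1): 1 H
  1 × N (charge +1): no H
  1 × O: no H
  1 × O (charge -1): no H
  Total hydrogens = 21.

21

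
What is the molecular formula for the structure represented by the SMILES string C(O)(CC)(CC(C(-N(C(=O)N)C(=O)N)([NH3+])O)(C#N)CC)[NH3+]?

[C11H24N6O4]2+

Heavy atoms from the SMILES: 11 C, 6 N, 4 O.
Implicit hydrogens by atom environment:
  6 × C: no H
  3 × C: 2 H each → 6
  2 × C: 3 H each → 6
  2 × N (charge +1): 3 H each → 6
  2 × N: 2 H each → 4
  2 × N: no H
  2 × O: 1 H each → 2
  2 × O: no H
  Total hydrogens = 24.
Net charge +2.
Molecular formula: [C11H24N6O4]2+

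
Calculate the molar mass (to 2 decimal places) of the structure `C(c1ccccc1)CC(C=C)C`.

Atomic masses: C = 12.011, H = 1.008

160.26

Molecular formula: C12H16.
M = 12×12.011 + 16×1.008 = 160.26 g/mol.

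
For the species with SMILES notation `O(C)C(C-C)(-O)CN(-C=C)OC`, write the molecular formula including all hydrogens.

Heavy atoms from the SMILES: 8 C, 1 N, 3 O.
Implicit hydrogens by atom environment:
  3 × C: 3 H each → 9
  3 × C: 2 H each → 6
  2 × O: no H
  1 × C: 1 H
  1 × C: no H
  1 × N: no H
  1 × O: 1 H
  Total hydrogens = 17.
Molecular formula: C8H17NO3

C8H17NO3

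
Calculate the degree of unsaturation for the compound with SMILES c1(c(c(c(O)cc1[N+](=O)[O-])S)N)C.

Molecular formula from the SMILES: C7H8N2O3S.
DoU = (2C + 2 + N − H − X)/2 = (2·7 + 2 + 2 − 8 − 0)/2 = 10/2 = 5.
(Structurally: 1 ring(s) + 4 π bond(s) = 5.)

5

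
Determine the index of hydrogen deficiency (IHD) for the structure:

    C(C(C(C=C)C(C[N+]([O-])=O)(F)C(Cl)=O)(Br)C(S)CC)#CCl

5

Molecular formula from the SMILES: C12H13BrCl2FNO3S.
DoU = (2C + 2 + N − H − X)/2 = (2·12 + 2 + 1 − 13 − 4)/2 = 10/2 = 5.
(Structurally: 0 ring(s) + 5 π bond(s) = 5.)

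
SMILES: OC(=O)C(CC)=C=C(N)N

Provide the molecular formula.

Heavy atoms from the SMILES: 6 C, 2 N, 2 O.
Implicit hydrogens by atom environment:
  4 × C: no H
  2 × N: 2 H each → 4
  1 × C: 3 H
  1 × C: 2 H
  1 × O: 1 H
  1 × O: no H
  Total hydrogens = 10.
Molecular formula: C6H10N2O2

C6H10N2O2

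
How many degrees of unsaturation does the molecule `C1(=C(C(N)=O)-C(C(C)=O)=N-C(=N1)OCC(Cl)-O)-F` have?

Molecular formula from the SMILES: C9H9ClFN3O4.
DoU = (2C + 2 + N − H − X)/2 = (2·9 + 2 + 3 − 9 − 2)/2 = 12/2 = 6.
(Structurally: 1 ring(s) + 5 π bond(s) = 6.)

6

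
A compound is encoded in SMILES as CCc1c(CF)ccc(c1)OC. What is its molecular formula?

C10H13FO

Heavy atoms from the SMILES: 10 C, 1 F, 1 O.
Implicit hydrogens by atom environment:
  3 × C (aromatic): 1 H each → 3
  3 × C (aromatic): no H
  2 × C: 3 H each → 6
  2 × C: 2 H each → 4
  1 × F: no H
  1 × O: no H
  Total hydrogens = 13.
Molecular formula: C10H13FO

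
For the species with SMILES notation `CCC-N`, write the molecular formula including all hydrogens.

Heavy atoms from the SMILES: 3 C, 1 N.
Implicit hydrogens by atom environment:
  2 × C: 2 H each → 4
  1 × C: 3 H
  1 × N: 2 H
  Total hydrogens = 9.
Molecular formula: C3H9N

C3H9N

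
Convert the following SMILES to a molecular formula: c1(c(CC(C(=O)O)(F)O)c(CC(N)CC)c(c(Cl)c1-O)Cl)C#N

Heavy atoms from the SMILES: 14 C, 2 Cl, 1 F, 2 N, 4 O.
Implicit hydrogens by atom environment:
  6 × C (aromatic): no H
  3 × C: 2 H each → 6
  3 × C: no H
  3 × O: 1 H each → 3
  2 × Cl: no H
  1 × C: 3 H
  1 × C: 1 H
  1 × F: no H
  1 × N: 2 H
  1 × N: no H
  1 × O: no H
  Total hydrogens = 15.
Molecular formula: C14H15Cl2FN2O4

C14H15Cl2FN2O4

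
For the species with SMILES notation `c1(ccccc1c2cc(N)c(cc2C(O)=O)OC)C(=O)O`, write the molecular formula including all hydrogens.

Heavy atoms from the SMILES: 15 C, 1 N, 5 O.
Implicit hydrogens by atom environment:
  6 × C (aromatic): 1 H each → 6
  6 × C (aromatic): no H
  3 × O: no H
  2 × C: no H
  2 × O: 1 H each → 2
  1 × C: 3 H
  1 × N: 2 H
  Total hydrogens = 13.
Molecular formula: C15H13NO5

C15H13NO5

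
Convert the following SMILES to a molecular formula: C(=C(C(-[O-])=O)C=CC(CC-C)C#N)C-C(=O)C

C13H16NO3-

Heavy atoms from the SMILES: 13 C, 1 N, 3 O.
Implicit hydrogens by atom environment:
  4 × C: 1 H each → 4
  4 × C: no H
  3 × C: 2 H each → 6
  2 × C: 3 H each → 6
  2 × O: no H
  1 × N: no H
  1 × O (charge -1): no H
  Total hydrogens = 16.
Net charge -1.
Molecular formula: C13H16NO3-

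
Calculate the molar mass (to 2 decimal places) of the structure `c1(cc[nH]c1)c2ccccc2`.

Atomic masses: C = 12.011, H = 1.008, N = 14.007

Molecular formula: C10H9N.
M = 10×12.011 + 9×1.008 + 1×14.007 = 143.19 g/mol.

143.19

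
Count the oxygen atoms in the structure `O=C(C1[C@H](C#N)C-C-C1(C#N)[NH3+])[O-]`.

The symbol for oxygen appears 2 times in the SMILES.

2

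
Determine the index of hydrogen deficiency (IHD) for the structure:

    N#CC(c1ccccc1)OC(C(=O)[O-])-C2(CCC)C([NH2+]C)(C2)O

8

Molecular formula from the SMILES: C17H22N2O4.
DoU = (2C + 2 + N − H − X)/2 = (2·17 + 2 + 2 − 22 − 0)/2 = 16/2 = 8.
(Structurally: 2 ring(s) + 6 π bond(s) = 8.)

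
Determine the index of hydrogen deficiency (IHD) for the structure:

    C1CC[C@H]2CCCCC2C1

Molecular formula from the SMILES: C10H18.
DoU = (2C + 2 + N − H − X)/2 = (2·10 + 2 + 0 − 18 − 0)/2 = 4/2 = 2.
(Structurally: 2 ring(s) + 0 π bond(s) = 2.)

2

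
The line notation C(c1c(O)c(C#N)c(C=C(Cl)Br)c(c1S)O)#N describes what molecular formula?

C10H4BrClN2O2S

Heavy atoms from the SMILES: 1 Br, 10 C, 1 Cl, 2 N, 2 O, 1 S.
Implicit hydrogens by atom environment:
  6 × C (aromatic): no H
  3 × C: no H
  2 × N: no H
  2 × O: 1 H each → 2
  1 × Br: no H
  1 × C: 1 H
  1 × Cl: no H
  1 × S: 1 H
  Total hydrogens = 4.
Molecular formula: C10H4BrClN2O2S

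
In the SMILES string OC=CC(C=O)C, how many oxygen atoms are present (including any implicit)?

The symbol for oxygen appears 2 times in the SMILES.

2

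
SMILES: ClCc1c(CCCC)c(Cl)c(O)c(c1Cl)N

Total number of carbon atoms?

The symbol for carbon appears 11 times in the SMILES. Lowercase c denotes aromatic carbon and counts toward C.

11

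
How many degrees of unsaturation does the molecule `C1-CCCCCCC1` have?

Molecular formula from the SMILES: C8H16.
DoU = (2C + 2 + N − H − X)/2 = (2·8 + 2 + 0 − 16 − 0)/2 = 2/2 = 1.
(Structurally: 1 ring(s) + 0 π bond(s) = 1.)

1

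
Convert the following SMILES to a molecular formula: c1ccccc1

Heavy atoms from the SMILES: 6 C.
Implicit hydrogens by atom environment:
  6 × C (aromatic): 1 H each → 6
  Total hydrogens = 6.
Molecular formula: C6H6

C6H6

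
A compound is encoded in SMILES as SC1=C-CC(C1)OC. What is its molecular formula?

C6H10OS

Heavy atoms from the SMILES: 6 C, 1 O, 1 S.
Implicit hydrogens by atom environment:
  2 × C: 2 H each → 4
  2 × C: 1 H each → 2
  1 × C: 3 H
  1 × C: no H
  1 × O: no H
  1 × S: 1 H
  Total hydrogens = 10.
Molecular formula: C6H10OS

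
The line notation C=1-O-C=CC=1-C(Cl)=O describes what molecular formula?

Heavy atoms from the SMILES: 5 C, 1 Cl, 2 O.
Implicit hydrogens by atom environment:
  3 × C (aromatic): 1 H each → 3
  1 × C (aromatic): no H
  1 × C: no H
  1 × Cl: no H
  1 × O (aromatic): no H
  1 × O: no H
  Total hydrogens = 3.
Molecular formula: C5H3ClO2

C5H3ClO2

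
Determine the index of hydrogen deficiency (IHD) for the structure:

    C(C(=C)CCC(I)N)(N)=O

Molecular formula from the SMILES: C6H11IN2O.
DoU = (2C + 2 + N − H − X)/2 = (2·6 + 2 + 2 − 11 − 1)/2 = 4/2 = 2.
(Structurally: 0 ring(s) + 2 π bond(s) = 2.)

2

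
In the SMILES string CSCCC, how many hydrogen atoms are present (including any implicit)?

10

Hydrogens are implicit in SMILES; fill each atom to its normal valence:
  2 × C: 3 H each → 6
  2 × C: 2 H each → 4
  1 × S: no H
  Total hydrogens = 10.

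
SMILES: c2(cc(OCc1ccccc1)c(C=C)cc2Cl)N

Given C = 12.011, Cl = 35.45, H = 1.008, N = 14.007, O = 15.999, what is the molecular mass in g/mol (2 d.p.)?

259.73

Molecular formula: C15H14ClNO.
M = 15×12.011 + 1×35.45 + 14×1.008 + 1×14.007 + 1×15.999 = 259.73 g/mol.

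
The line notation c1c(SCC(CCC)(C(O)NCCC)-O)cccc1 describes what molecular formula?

Heavy atoms from the SMILES: 15 C, 1 N, 2 O, 1 S.
Implicit hydrogens by atom environment:
  5 × C: 2 H each → 10
  5 × C (aromatic): 1 H each → 5
  2 × C: 3 H each → 6
  2 × O: 1 H each → 2
  1 × C: 1 H
  1 × C: no H
  1 × C (aromatic): no H
  1 × N: 1 H
  1 × S: no H
  Total hydrogens = 25.
Molecular formula: C15H25NO2S

C15H25NO2S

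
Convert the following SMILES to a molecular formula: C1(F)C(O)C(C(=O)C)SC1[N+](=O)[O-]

Heavy atoms from the SMILES: 6 C, 1 F, 1 N, 4 O, 1 S.
Implicit hydrogens by atom environment:
  4 × C: 1 H each → 4
  2 × O: no H
  1 × C: 3 H
  1 × C: no H
  1 × F: no H
  1 × N (charge +1): no H
  1 × O: 1 H
  1 × O (charge -1): no H
  1 × S: no H
  Total hydrogens = 8.
Molecular formula: C6H8FNO4S

C6H8FNO4S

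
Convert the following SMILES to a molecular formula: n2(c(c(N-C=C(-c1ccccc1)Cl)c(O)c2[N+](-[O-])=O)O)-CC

C14H14ClN3O4

Heavy atoms from the SMILES: 14 C, 1 Cl, 3 N, 4 O.
Implicit hydrogens by atom environment:
  5 × C (aromatic): 1 H each → 5
  5 × C (aromatic): no H
  2 × O: 1 H each → 2
  1 × C: 3 H
  1 × C: 2 H
  1 × C: 1 H
  1 × C: no H
  1 × Cl: no H
  1 × N: 1 H
  1 × N (aromatic): no H
  1 × N (charge +1): no H
  1 × O: no H
  1 × O (charge -1): no H
  Total hydrogens = 14.
Molecular formula: C14H14ClN3O4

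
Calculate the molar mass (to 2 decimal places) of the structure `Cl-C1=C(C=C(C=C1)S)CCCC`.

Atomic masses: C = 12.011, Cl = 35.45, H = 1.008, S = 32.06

Molecular formula: C10H13ClS.
M = 10×12.011 + 1×35.45 + 13×1.008 + 1×32.06 = 200.72 g/mol.

200.72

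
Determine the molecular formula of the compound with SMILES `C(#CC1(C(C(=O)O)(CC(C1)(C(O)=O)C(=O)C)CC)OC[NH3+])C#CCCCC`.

C20H28NO6+

Heavy atoms from the SMILES: 20 C, 1 N, 6 O.
Implicit hydrogens by atom environment:
  10 × C: no H
  7 × C: 2 H each → 14
  4 × O: no H
  3 × C: 3 H each → 9
  2 × O: 1 H each → 2
  1 × N (charge +1): 3 H
  Total hydrogens = 28.
Net charge +1.
Molecular formula: C20H28NO6+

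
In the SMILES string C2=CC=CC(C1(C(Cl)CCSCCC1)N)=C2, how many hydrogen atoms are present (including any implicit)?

Hydrogens are implicit in SMILES; fill each atom to its normal valence:
  5 × C: 2 H each → 10
  5 × C (aromatic): 1 H each → 5
  1 × C: 1 H
  1 × C: no H
  1 × C (aromatic): no H
  1 × Cl: no H
  1 × N: 2 H
  1 × S: no H
  Total hydrogens = 18.

18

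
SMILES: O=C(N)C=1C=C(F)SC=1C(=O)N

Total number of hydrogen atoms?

Hydrogens are implicit in SMILES; fill each atom to its normal valence:
  3 × C (aromatic): no H
  2 × C: no H
  2 × N: 2 H each → 4
  2 × O: no H
  1 × C (aromatic): 1 H
  1 × F: no H
  1 × S (aromatic): no H
  Total hydrogens = 5.

5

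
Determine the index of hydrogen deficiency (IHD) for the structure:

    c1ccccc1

4

Molecular formula from the SMILES: C6H6.
DoU = (2C + 2 + N − H − X)/2 = (2·6 + 2 + 0 − 6 − 0)/2 = 8/2 = 4.
(Structurally: 1 ring(s) + 3 π bond(s) = 4.)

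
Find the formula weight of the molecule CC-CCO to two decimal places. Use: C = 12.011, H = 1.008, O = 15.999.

74.12

Molecular formula: C4H10O.
M = 4×12.011 + 10×1.008 + 1×15.999 = 74.12 g/mol.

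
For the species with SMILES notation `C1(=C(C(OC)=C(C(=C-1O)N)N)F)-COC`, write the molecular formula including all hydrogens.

C9H13FN2O3

Heavy atoms from the SMILES: 9 C, 1 F, 2 N, 3 O.
Implicit hydrogens by atom environment:
  6 × C (aromatic): no H
  2 × C: 3 H each → 6
  2 × N: 2 H each → 4
  2 × O: no H
  1 × C: 2 H
  1 × F: no H
  1 × O: 1 H
  Total hydrogens = 13.
Molecular formula: C9H13FN2O3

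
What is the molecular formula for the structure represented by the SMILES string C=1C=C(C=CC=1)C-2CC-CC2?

C11H14

Heavy atoms from the SMILES: 11 C.
Implicit hydrogens by atom environment:
  5 × C (aromatic): 1 H each → 5
  4 × C: 2 H each → 8
  1 × C: 1 H
  1 × C (aromatic): no H
  Total hydrogens = 14.
Molecular formula: C11H14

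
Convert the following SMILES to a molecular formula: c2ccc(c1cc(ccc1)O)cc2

C12H10O

Heavy atoms from the SMILES: 12 C, 1 O.
Implicit hydrogens by atom environment:
  9 × C (aromatic): 1 H each → 9
  3 × C (aromatic): no H
  1 × O: 1 H
  Total hydrogens = 10.
Molecular formula: C12H10O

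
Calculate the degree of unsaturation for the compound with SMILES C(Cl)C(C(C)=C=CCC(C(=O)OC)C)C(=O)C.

4

Molecular formula from the SMILES: C13H19ClO3.
DoU = (2C + 2 + N − H − X)/2 = (2·13 + 2 + 0 − 19 − 1)/2 = 8/2 = 4.
(Structurally: 0 ring(s) + 4 π bond(s) = 4.)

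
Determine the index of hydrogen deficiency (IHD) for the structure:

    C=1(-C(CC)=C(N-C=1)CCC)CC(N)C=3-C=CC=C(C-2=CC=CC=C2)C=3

Molecular formula from the SMILES: C23H28N2.
DoU = (2C + 2 + N − H − X)/2 = (2·23 + 2 + 2 − 28 − 0)/2 = 22/2 = 11.
(Structurally: 3 ring(s) + 8 π bond(s) = 11.)

11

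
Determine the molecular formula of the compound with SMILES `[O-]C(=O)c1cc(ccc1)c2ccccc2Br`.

Heavy atoms from the SMILES: 1 Br, 13 C, 2 O.
Implicit hydrogens by atom environment:
  8 × C (aromatic): 1 H each → 8
  4 × C (aromatic): no H
  1 × Br: no H
  1 × C: no H
  1 × O: no H
  1 × O (charge -1): no H
  Total hydrogens = 8.
Net charge -1.
Molecular formula: C13H8BrO2-

C13H8BrO2-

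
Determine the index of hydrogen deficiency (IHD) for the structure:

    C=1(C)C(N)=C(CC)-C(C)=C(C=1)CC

4

Molecular formula from the SMILES: C12H19N.
DoU = (2C + 2 + N − H − X)/2 = (2·12 + 2 + 1 − 19 − 0)/2 = 8/2 = 4.
(Structurally: 1 ring(s) + 3 π bond(s) = 4.)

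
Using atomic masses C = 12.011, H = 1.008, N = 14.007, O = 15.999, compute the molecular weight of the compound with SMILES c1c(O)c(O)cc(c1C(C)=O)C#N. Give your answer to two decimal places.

177.16

Molecular formula: C9H7NO3.
M = 9×12.011 + 7×1.008 + 1×14.007 + 3×15.999 = 177.16 g/mol.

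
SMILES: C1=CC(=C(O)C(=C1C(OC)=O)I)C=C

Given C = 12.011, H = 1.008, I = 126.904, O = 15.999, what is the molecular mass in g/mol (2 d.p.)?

304.08

Molecular formula: C10H9IO3.
M = 10×12.011 + 9×1.008 + 1×126.904 + 3×15.999 = 304.08 g/mol.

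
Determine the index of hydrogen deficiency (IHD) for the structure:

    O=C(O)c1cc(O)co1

Molecular formula from the SMILES: C5H4O4.
DoU = (2C + 2 + N − H − X)/2 = (2·5 + 2 + 0 − 4 − 0)/2 = 8/2 = 4.
(Structurally: 1 ring(s) + 3 π bond(s) = 4.)

4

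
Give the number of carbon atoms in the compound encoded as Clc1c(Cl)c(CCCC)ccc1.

The symbol for carbon appears 10 times in the SMILES. Lowercase c denotes aromatic carbon and counts toward C.

10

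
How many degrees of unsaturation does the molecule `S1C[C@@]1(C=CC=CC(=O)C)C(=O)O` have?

5

Molecular formula from the SMILES: C9H10O3S.
DoU = (2C + 2 + N − H − X)/2 = (2·9 + 2 + 0 − 10 − 0)/2 = 10/2 = 5.
(Structurally: 1 ring(s) + 4 π bond(s) = 5.)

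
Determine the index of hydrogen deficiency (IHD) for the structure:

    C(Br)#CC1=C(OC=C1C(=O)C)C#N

Molecular formula from the SMILES: C9H4BrNO2.
DoU = (2C + 2 + N − H − X)/2 = (2·9 + 2 + 1 − 4 − 1)/2 = 16/2 = 8.
(Structurally: 1 ring(s) + 7 π bond(s) = 8.)

8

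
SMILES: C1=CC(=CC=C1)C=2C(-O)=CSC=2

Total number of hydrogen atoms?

8

Hydrogens are implicit in SMILES; fill each atom to its normal valence:
  7 × C (aromatic): 1 H each → 7
  3 × C (aromatic): no H
  1 × O: 1 H
  1 × S (aromatic): no H
  Total hydrogens = 8.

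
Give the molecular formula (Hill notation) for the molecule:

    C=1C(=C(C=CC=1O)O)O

Heavy atoms from the SMILES: 6 C, 3 O.
Implicit hydrogens by atom environment:
  3 × C (aromatic): 1 H each → 3
  3 × C (aromatic): no H
  3 × O: 1 H each → 3
  Total hydrogens = 6.
Molecular formula: C6H6O3

C6H6O3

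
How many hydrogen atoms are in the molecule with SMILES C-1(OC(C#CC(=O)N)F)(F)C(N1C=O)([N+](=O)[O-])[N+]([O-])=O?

4

Hydrogens are implicit in SMILES; fill each atom to its normal valence:
  5 × C: no H
  5 × O: no H
  2 × C: 1 H each → 2
  2 × F: no H
  2 × N (charge +1): no H
  2 × O (charge -1): no H
  1 × N: 2 H
  1 × N: no H
  Total hydrogens = 4.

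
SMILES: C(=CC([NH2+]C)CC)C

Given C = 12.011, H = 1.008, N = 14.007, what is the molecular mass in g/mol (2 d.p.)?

Molecular formula: C7H16N+.
M = 7×12.011 + 16×1.008 + 1×14.007 = 114.21 g/mol.

114.21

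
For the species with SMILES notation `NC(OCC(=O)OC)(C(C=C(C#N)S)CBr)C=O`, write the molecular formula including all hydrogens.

Heavy atoms from the SMILES: 1 Br, 10 C, 2 N, 4 O, 1 S.
Implicit hydrogens by atom environment:
  4 × C: no H
  4 × O: no H
  3 × C: 1 H each → 3
  2 × C: 2 H each → 4
  1 × Br: no H
  1 × C: 3 H
  1 × N: 2 H
  1 × N: no H
  1 × S: 1 H
  Total hydrogens = 13.
Molecular formula: C10H13BrN2O4S

C10H13BrN2O4S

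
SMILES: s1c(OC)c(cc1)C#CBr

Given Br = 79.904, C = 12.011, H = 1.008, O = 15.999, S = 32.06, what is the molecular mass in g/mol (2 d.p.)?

217.08

Molecular formula: C7H5BrOS.
M = 1×79.904 + 7×12.011 + 5×1.008 + 1×15.999 + 1×32.06 = 217.08 g/mol.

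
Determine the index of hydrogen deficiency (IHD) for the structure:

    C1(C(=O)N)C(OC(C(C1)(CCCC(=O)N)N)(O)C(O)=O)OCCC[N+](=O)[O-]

Molecular formula from the SMILES: C14H24N4O9.
DoU = (2C + 2 + N − H − X)/2 = (2·14 + 2 + 4 − 24 − 0)/2 = 10/2 = 5.
(Structurally: 1 ring(s) + 4 π bond(s) = 5.)

5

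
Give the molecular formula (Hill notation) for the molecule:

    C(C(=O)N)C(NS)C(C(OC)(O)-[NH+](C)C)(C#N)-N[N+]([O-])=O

C9H19N6O5S+

Heavy atoms from the SMILES: 9 C, 6 N, 5 O, 1 S.
Implicit hydrogens by atom environment:
  4 × C: no H
  3 × C: 3 H each → 9
  3 × O: no H
  2 × N: 1 H each → 2
  1 × C: 2 H
  1 × C: 1 H
  1 × N: 2 H
  1 × N (charge +1): 1 H
  1 × N: no H
  1 × N (charge +1): no H
  1 × O: 1 H
  1 × O (charge -1): no H
  1 × S: 1 H
  Total hydrogens = 19.
Net charge +1.
Molecular formula: C9H19N6O5S+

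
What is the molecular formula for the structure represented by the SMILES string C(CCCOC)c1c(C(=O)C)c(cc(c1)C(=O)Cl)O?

Heavy atoms from the SMILES: 14 C, 1 Cl, 4 O.
Implicit hydrogens by atom environment:
  4 × C: 2 H each → 8
  4 × C (aromatic): no H
  3 × O: no H
  2 × C: 3 H each → 6
  2 × C (aromatic): 1 H each → 2
  2 × C: no H
  1 × Cl: no H
  1 × O: 1 H
  Total hydrogens = 17.
Molecular formula: C14H17ClO4

C14H17ClO4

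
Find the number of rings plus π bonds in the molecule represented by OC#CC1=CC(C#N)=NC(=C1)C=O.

Molecular formula from the SMILES: C9H4N2O2.
DoU = (2C + 2 + N − H − X)/2 = (2·9 + 2 + 2 − 4 − 0)/2 = 18/2 = 9.
(Structurally: 1 ring(s) + 8 π bond(s) = 9.)

9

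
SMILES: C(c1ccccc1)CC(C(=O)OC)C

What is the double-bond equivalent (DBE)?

Molecular formula from the SMILES: C12H16O2.
DoU = (2C + 2 + N − H − X)/2 = (2·12 + 2 + 0 − 16 − 0)/2 = 10/2 = 5.
(Structurally: 1 ring(s) + 4 π bond(s) = 5.)

5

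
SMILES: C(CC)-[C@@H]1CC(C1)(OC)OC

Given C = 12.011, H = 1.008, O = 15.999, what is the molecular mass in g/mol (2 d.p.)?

158.24

Molecular formula: C9H18O2.
M = 9×12.011 + 18×1.008 + 2×15.999 = 158.24 g/mol.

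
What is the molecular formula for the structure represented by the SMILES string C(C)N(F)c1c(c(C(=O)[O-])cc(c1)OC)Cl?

C10H10ClFNO3-

Heavy atoms from the SMILES: 10 C, 1 Cl, 1 F, 1 N, 3 O.
Implicit hydrogens by atom environment:
  4 × C (aromatic): no H
  2 × C: 3 H each → 6
  2 × C (aromatic): 1 H each → 2
  2 × O: no H
  1 × C: 2 H
  1 × C: no H
  1 × Cl: no H
  1 × F: no H
  1 × N: no H
  1 × O (charge -1): no H
  Total hydrogens = 10.
Net charge -1.
Molecular formula: C10H10ClFNO3-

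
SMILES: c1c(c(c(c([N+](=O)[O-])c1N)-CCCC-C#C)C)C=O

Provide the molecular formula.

Heavy atoms from the SMILES: 14 C, 2 N, 3 O.
Implicit hydrogens by atom environment:
  5 × C (aromatic): no H
  4 × C: 2 H each → 8
  2 × C: 1 H each → 2
  2 × O: no H
  1 × C: 3 H
  1 × C (aromatic): 1 H
  1 × C: no H
  1 × N: 2 H
  1 × N (charge +1): no H
  1 × O (charge -1): no H
  Total hydrogens = 16.
Molecular formula: C14H16N2O3

C14H16N2O3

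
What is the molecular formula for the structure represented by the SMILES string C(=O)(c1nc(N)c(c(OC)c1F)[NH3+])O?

Heavy atoms from the SMILES: 7 C, 1 F, 3 N, 3 O.
Implicit hydrogens by atom environment:
  5 × C (aromatic): no H
  2 × O: no H
  1 × C: 3 H
  1 × C: no H
  1 × F: no H
  1 × N (charge +1): 3 H
  1 × N: 2 H
  1 × N (aromatic): no H
  1 × O: 1 H
  Total hydrogens = 9.
Net charge +1.
Molecular formula: C7H9FN3O3+

C7H9FN3O3+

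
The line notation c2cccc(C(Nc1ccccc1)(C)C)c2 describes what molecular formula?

Heavy atoms from the SMILES: 15 C, 1 N.
Implicit hydrogens by atom environment:
  10 × C (aromatic): 1 H each → 10
  2 × C: 3 H each → 6
  2 × C (aromatic): no H
  1 × C: no H
  1 × N: 1 H
  Total hydrogens = 17.
Molecular formula: C15H17N

C15H17N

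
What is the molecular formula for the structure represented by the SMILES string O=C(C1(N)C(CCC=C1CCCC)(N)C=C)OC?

Heavy atoms from the SMILES: 14 C, 2 N, 2 O.
Implicit hydrogens by atom environment:
  6 × C: 2 H each → 12
  4 × C: no H
  2 × C: 3 H each → 6
  2 × C: 1 H each → 2
  2 × N: 2 H each → 4
  2 × O: no H
  Total hydrogens = 24.
Molecular formula: C14H24N2O2

C14H24N2O2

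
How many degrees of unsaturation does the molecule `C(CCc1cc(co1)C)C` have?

3

Molecular formula from the SMILES: C9H14O.
DoU = (2C + 2 + N − H − X)/2 = (2·9 + 2 + 0 − 14 − 0)/2 = 6/2 = 3.
(Structurally: 1 ring(s) + 2 π bond(s) = 3.)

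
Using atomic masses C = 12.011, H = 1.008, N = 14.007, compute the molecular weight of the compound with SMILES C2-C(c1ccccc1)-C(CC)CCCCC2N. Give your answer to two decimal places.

231.38

Molecular formula: C16H25N.
M = 16×12.011 + 25×1.008 + 1×14.007 = 231.38 g/mol.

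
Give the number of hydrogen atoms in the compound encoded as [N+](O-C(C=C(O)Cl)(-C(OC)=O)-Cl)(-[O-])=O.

Hydrogens are implicit in SMILES; fill each atom to its normal valence:
  4 × O: no H
  3 × C: no H
  2 × Cl: no H
  1 × C: 3 H
  1 × C: 1 H
  1 × N (charge +1): no H
  1 × O: 1 H
  1 × O (charge -1): no H
  Total hydrogens = 5.

5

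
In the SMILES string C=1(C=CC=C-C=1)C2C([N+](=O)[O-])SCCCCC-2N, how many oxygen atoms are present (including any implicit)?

2

The symbol for oxygen appears 2 times in the SMILES.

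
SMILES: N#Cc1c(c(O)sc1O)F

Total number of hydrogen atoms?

Hydrogens are implicit in SMILES; fill each atom to its normal valence:
  4 × C (aromatic): no H
  2 × O: 1 H each → 2
  1 × C: no H
  1 × F: no H
  1 × N: no H
  1 × S (aromatic): no H
  Total hydrogens = 2.

2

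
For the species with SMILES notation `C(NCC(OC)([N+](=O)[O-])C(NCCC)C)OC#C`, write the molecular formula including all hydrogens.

Heavy atoms from the SMILES: 11 C, 3 N, 4 O.
Implicit hydrogens by atom environment:
  4 × C: 2 H each → 8
  3 × C: 3 H each → 9
  3 × O: no H
  2 × C: 1 H each → 2
  2 × C: no H
  2 × N: 1 H each → 2
  1 × N (charge +1): no H
  1 × O (charge -1): no H
  Total hydrogens = 21.
Molecular formula: C11H21N3O4

C11H21N3O4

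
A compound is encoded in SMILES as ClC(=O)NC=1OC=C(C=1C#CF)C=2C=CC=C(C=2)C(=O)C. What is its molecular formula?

Heavy atoms from the SMILES: 15 C, 1 Cl, 1 F, 1 N, 3 O.
Implicit hydrogens by atom environment:
  5 × C (aromatic): 1 H each → 5
  5 × C (aromatic): no H
  4 × C: no H
  2 × O: no H
  1 × C: 3 H
  1 × Cl: no H
  1 × F: no H
  1 × N: 1 H
  1 × O (aromatic): no H
  Total hydrogens = 9.
Molecular formula: C15H9ClFNO3

C15H9ClFNO3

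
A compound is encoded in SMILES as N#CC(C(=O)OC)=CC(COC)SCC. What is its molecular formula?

Heavy atoms from the SMILES: 10 C, 1 N, 3 O, 1 S.
Implicit hydrogens by atom environment:
  3 × C: 3 H each → 9
  3 × C: no H
  3 × O: no H
  2 × C: 2 H each → 4
  2 × C: 1 H each → 2
  1 × N: no H
  1 × S: no H
  Total hydrogens = 15.
Molecular formula: C10H15NO3S

C10H15NO3S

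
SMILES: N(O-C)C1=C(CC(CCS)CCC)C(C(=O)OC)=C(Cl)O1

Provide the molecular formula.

C14H22ClNO4S

Heavy atoms from the SMILES: 14 C, 1 Cl, 1 N, 4 O, 1 S.
Implicit hydrogens by atom environment:
  5 × C: 2 H each → 10
  4 × C (aromatic): no H
  3 × C: 3 H each → 9
  3 × O: no H
  1 × C: 1 H
  1 × C: no H
  1 × Cl: no H
  1 × N: 1 H
  1 × O (aromatic): no H
  1 × S: 1 H
  Total hydrogens = 22.
Molecular formula: C14H22ClNO4S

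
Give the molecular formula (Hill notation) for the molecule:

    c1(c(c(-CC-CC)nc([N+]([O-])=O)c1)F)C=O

C10H11FN2O3

Heavy atoms from the SMILES: 10 C, 1 F, 2 N, 3 O.
Implicit hydrogens by atom environment:
  4 × C (aromatic): no H
  3 × C: 2 H each → 6
  2 × O: no H
  1 × C: 3 H
  1 × C (aromatic): 1 H
  1 × C: 1 H
  1 × F: no H
  1 × N (aromatic): no H
  1 × N (charge +1): no H
  1 × O (charge -1): no H
  Total hydrogens = 11.
Molecular formula: C10H11FN2O3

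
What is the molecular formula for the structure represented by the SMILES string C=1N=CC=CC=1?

Heavy atoms from the SMILES: 5 C, 1 N.
Implicit hydrogens by atom environment:
  5 × C (aromatic): 1 H each → 5
  1 × N (aromatic): no H
  Total hydrogens = 5.
Molecular formula: C5H5N

C5H5N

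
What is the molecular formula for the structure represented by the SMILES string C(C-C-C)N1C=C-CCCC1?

Heavy atoms from the SMILES: 10 C, 1 N.
Implicit hydrogens by atom environment:
  7 × C: 2 H each → 14
  2 × C: 1 H each → 2
  1 × C: 3 H
  1 × N: no H
  Total hydrogens = 19.
Molecular formula: C10H19N

C10H19N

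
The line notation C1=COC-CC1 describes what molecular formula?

Heavy atoms from the SMILES: 5 C, 1 O.
Implicit hydrogens by atom environment:
  3 × C: 2 H each → 6
  2 × C: 1 H each → 2
  1 × O: no H
  Total hydrogens = 8.
Molecular formula: C5H8O

C5H8O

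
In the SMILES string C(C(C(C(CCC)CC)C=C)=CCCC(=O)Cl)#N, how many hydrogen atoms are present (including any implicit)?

22

Hydrogens are implicit in SMILES; fill each atom to its normal valence:
  6 × C: 2 H each → 12
  4 × C: 1 H each → 4
  3 × C: no H
  2 × C: 3 H each → 6
  1 × Cl: no H
  1 × N: no H
  1 × O: no H
  Total hydrogens = 22.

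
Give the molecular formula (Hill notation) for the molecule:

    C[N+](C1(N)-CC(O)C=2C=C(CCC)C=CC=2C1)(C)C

Heavy atoms from the SMILES: 16 C, 2 N, 1 O.
Implicit hydrogens by atom environment:
  4 × C: 3 H each → 12
  4 × C: 2 H each → 8
  3 × C (aromatic): 1 H each → 3
  3 × C (aromatic): no H
  1 × C: 1 H
  1 × C: no H
  1 × N: 2 H
  1 × N (charge +1): no H
  1 × O: 1 H
  Total hydrogens = 27.
Net charge +1.
Molecular formula: C16H27N2O+

C16H27N2O+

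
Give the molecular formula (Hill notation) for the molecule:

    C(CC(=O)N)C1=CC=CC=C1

C9H11NO

Heavy atoms from the SMILES: 9 C, 1 N, 1 O.
Implicit hydrogens by atom environment:
  5 × C (aromatic): 1 H each → 5
  2 × C: 2 H each → 4
  1 × C (aromatic): no H
  1 × C: no H
  1 × N: 2 H
  1 × O: no H
  Total hydrogens = 11.
Molecular formula: C9H11NO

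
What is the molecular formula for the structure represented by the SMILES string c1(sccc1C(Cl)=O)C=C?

Heavy atoms from the SMILES: 7 C, 1 Cl, 1 O, 1 S.
Implicit hydrogens by atom environment:
  2 × C (aromatic): 1 H each → 2
  2 × C (aromatic): no H
  1 × C: 2 H
  1 × C: 1 H
  1 × C: no H
  1 × Cl: no H
  1 × O: no H
  1 × S (aromatic): no H
  Total hydrogens = 5.
Molecular formula: C7H5ClOS

C7H5ClOS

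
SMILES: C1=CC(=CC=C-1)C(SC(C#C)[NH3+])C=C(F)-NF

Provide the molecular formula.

Heavy atoms from the SMILES: 12 C, 2 F, 2 N, 1 S.
Implicit hydrogens by atom environment:
  5 × C (aromatic): 1 H each → 5
  4 × C: 1 H each → 4
  2 × C: no H
  2 × F: no H
  1 × C (aromatic): no H
  1 × N (charge +1): 3 H
  1 × N: 1 H
  1 × S: no H
  Total hydrogens = 13.
Net charge +1.
Molecular formula: C12H13F2N2S+

C12H13F2N2S+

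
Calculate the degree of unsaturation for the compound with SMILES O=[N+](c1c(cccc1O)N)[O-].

Molecular formula from the SMILES: C6H6N2O3.
DoU = (2C + 2 + N − H − X)/2 = (2·6 + 2 + 2 − 6 − 0)/2 = 10/2 = 5.
(Structurally: 1 ring(s) + 4 π bond(s) = 5.)

5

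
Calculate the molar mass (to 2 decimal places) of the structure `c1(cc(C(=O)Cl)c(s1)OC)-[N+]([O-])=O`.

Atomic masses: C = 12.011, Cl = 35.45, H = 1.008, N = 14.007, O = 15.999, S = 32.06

221.61

Molecular formula: C6H4ClNO4S.
M = 6×12.011 + 1×35.45 + 4×1.008 + 1×14.007 + 4×15.999 + 1×32.06 = 221.61 g/mol.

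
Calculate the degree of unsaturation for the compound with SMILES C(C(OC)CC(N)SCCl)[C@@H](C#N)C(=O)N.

Molecular formula from the SMILES: C9H16ClN3O2S.
DoU = (2C + 2 + N − H − X)/2 = (2·9 + 2 + 3 − 16 − 1)/2 = 6/2 = 3.
(Structurally: 0 ring(s) + 3 π bond(s) = 3.)

3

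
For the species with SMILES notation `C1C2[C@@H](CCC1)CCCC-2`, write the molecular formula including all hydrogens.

Heavy atoms from the SMILES: 10 C.
Implicit hydrogens by atom environment:
  8 × C: 2 H each → 16
  2 × C: 1 H each → 2
  Total hydrogens = 18.
Molecular formula: C10H18

C10H18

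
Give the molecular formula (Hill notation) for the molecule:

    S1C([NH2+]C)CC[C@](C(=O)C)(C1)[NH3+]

Heavy atoms from the SMILES: 8 C, 2 N, 1 O, 1 S.
Implicit hydrogens by atom environment:
  3 × C: 2 H each → 6
  2 × C: 3 H each → 6
  2 × C: no H
  1 × C: 1 H
  1 × N (charge +1): 3 H
  1 × N (charge +1): 2 H
  1 × O: no H
  1 × S: no H
  Total hydrogens = 18.
Net charge +2.
Molecular formula: [C8H18N2OS]2+

[C8H18N2OS]2+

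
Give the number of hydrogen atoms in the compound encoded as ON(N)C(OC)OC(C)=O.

10

Hydrogens are implicit in SMILES; fill each atom to its normal valence:
  3 × O: no H
  2 × C: 3 H each → 6
  1 × C: 1 H
  1 × C: no H
  1 × N: 2 H
  1 × N: no H
  1 × O: 1 H
  Total hydrogens = 10.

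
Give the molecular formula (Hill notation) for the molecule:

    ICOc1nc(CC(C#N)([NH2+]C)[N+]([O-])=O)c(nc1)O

Heavy atoms from the SMILES: 9 C, 1 I, 5 N, 4 O.
Implicit hydrogens by atom environment:
  3 × C (aromatic): no H
  2 × C: 2 H each → 4
  2 × C: no H
  2 × N (aromatic): no H
  2 × O: no H
  1 × C: 3 H
  1 × C (aromatic): 1 H
  1 × I: no H
  1 × N (charge +1): 2 H
  1 × N (charge +1): no H
  1 × N: no H
  1 × O: 1 H
  1 × O (charge -1): no H
  Total hydrogens = 11.
Net charge +1.
Molecular formula: C9H11IN5O4+

C9H11IN5O4+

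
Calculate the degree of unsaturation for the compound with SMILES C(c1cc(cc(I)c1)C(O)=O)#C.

Molecular formula from the SMILES: C9H5IO2.
DoU = (2C + 2 + N − H − X)/2 = (2·9 + 2 + 0 − 5 − 1)/2 = 14/2 = 7.
(Structurally: 1 ring(s) + 6 π bond(s) = 7.)

7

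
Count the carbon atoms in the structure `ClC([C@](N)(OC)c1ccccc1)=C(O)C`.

11

The symbol for carbon appears 11 times in the SMILES. Lowercase c denotes aromatic carbon and counts toward C.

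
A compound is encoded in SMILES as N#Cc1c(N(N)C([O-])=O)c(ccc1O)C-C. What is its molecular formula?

C10H10N3O3-

Heavy atoms from the SMILES: 10 C, 3 N, 3 O.
Implicit hydrogens by atom environment:
  4 × C (aromatic): no H
  2 × C (aromatic): 1 H each → 2
  2 × C: no H
  2 × N: no H
  1 × C: 3 H
  1 × C: 2 H
  1 × N: 2 H
  1 × O: 1 H
  1 × O: no H
  1 × O (charge -1): no H
  Total hydrogens = 10.
Net charge -1.
Molecular formula: C10H10N3O3-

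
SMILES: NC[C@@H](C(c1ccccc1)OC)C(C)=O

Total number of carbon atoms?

12

The symbol for carbon appears 12 times in the SMILES. Lowercase c denotes aromatic carbon and counts toward C.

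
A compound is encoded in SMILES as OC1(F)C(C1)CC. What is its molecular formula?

Heavy atoms from the SMILES: 5 C, 1 F, 1 O.
Implicit hydrogens by atom environment:
  2 × C: 2 H each → 4
  1 × C: 3 H
  1 × C: 1 H
  1 × C: no H
  1 × F: no H
  1 × O: 1 H
  Total hydrogens = 9.
Molecular formula: C5H9FO

C5H9FO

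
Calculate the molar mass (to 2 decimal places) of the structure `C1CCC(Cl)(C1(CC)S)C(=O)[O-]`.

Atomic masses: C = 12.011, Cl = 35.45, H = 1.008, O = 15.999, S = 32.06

207.69

Molecular formula: C8H12ClO2S-.
M = 8×12.011 + 1×35.45 + 12×1.008 + 2×15.999 + 1×32.06 = 207.69 g/mol.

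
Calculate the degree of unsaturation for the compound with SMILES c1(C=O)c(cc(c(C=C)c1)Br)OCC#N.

8

Molecular formula from the SMILES: C11H8BrNO2.
DoU = (2C + 2 + N − H − X)/2 = (2·11 + 2 + 1 − 8 − 1)/2 = 16/2 = 8.
(Structurally: 1 ring(s) + 7 π bond(s) = 8.)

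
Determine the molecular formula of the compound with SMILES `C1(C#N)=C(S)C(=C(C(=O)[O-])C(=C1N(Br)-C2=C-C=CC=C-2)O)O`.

C14H8BrN2O4S-

Heavy atoms from the SMILES: 1 Br, 14 C, 2 N, 4 O, 1 S.
Implicit hydrogens by atom environment:
  7 × C (aromatic): no H
  5 × C (aromatic): 1 H each → 5
  2 × C: no H
  2 × N: no H
  2 × O: 1 H each → 2
  1 × Br: no H
  1 × O: no H
  1 × O (charge -1): no H
  1 × S: 1 H
  Total hydrogens = 8.
Net charge -1.
Molecular formula: C14H8BrN2O4S-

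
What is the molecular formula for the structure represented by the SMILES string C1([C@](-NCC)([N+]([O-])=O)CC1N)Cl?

Heavy atoms from the SMILES: 6 C, 1 Cl, 3 N, 2 O.
Implicit hydrogens by atom environment:
  2 × C: 2 H each → 4
  2 × C: 1 H each → 2
  1 × C: 3 H
  1 × C: no H
  1 × Cl: no H
  1 × N: 2 H
  1 × N: 1 H
  1 × N (charge +1): no H
  1 × O: no H
  1 × O (charge -1): no H
  Total hydrogens = 12.
Molecular formula: C6H12ClN3O2

C6H12ClN3O2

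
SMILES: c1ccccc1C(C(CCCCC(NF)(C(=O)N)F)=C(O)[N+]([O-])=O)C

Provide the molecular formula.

C16H21F2N3O4

Heavy atoms from the SMILES: 16 C, 2 F, 3 N, 4 O.
Implicit hydrogens by atom environment:
  5 × C (aromatic): 1 H each → 5
  4 × C: 2 H each → 8
  4 × C: no H
  2 × F: no H
  2 × O: no H
  1 × C: 3 H
  1 × C: 1 H
  1 × C (aromatic): no H
  1 × N: 2 H
  1 × N: 1 H
  1 × N (charge +1): no H
  1 × O: 1 H
  1 × O (charge -1): no H
  Total hydrogens = 21.
Molecular formula: C16H21F2N3O4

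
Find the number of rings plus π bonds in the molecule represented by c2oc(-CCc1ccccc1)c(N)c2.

7

Molecular formula from the SMILES: C12H13NO.
DoU = (2C + 2 + N − H − X)/2 = (2·12 + 2 + 1 − 13 − 0)/2 = 14/2 = 7.
(Structurally: 2 ring(s) + 5 π bond(s) = 7.)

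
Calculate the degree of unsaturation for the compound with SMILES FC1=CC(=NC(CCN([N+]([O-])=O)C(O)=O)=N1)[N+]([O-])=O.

Molecular formula from the SMILES: C7H6FN5O6.
DoU = (2C + 2 + N − H − X)/2 = (2·7 + 2 + 5 − 6 − 1)/2 = 14/2 = 7.
(Structurally: 1 ring(s) + 6 π bond(s) = 7.)

7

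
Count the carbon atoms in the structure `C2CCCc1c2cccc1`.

10

The symbol for carbon appears 10 times in the SMILES. Lowercase c denotes aromatic carbon and counts toward C.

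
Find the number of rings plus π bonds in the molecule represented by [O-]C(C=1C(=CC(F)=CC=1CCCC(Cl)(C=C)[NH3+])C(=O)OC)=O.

7

Molecular formula from the SMILES: C15H17ClFNO4.
DoU = (2C + 2 + N − H − X)/2 = (2·15 + 2 + 1 − 17 − 2)/2 = 14/2 = 7.
(Structurally: 1 ring(s) + 6 π bond(s) = 7.)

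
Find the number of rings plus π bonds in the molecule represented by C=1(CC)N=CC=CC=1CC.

Molecular formula from the SMILES: C9H13N.
DoU = (2C + 2 + N − H − X)/2 = (2·9 + 2 + 1 − 13 − 0)/2 = 8/2 = 4.
(Structurally: 1 ring(s) + 3 π bond(s) = 4.)

4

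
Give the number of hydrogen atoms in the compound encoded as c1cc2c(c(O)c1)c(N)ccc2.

Hydrogens are implicit in SMILES; fill each atom to its normal valence:
  6 × C (aromatic): 1 H each → 6
  4 × C (aromatic): no H
  1 × N: 2 H
  1 × O: 1 H
  Total hydrogens = 9.

9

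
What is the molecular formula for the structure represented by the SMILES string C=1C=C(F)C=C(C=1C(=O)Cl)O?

Heavy atoms from the SMILES: 7 C, 1 Cl, 1 F, 2 O.
Implicit hydrogens by atom environment:
  3 × C (aromatic): 1 H each → 3
  3 × C (aromatic): no H
  1 × C: no H
  1 × Cl: no H
  1 × F: no H
  1 × O: 1 H
  1 × O: no H
  Total hydrogens = 4.
Molecular formula: C7H4ClFO2

C7H4ClFO2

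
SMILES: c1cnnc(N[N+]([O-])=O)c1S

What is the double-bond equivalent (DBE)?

5

Molecular formula from the SMILES: C4H4N4O2S.
DoU = (2C + 2 + N − H − X)/2 = (2·4 + 2 + 4 − 4 − 0)/2 = 10/2 = 5.
(Structurally: 1 ring(s) + 4 π bond(s) = 5.)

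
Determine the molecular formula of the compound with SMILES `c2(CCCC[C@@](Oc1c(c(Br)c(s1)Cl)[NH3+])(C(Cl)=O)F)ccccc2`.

C16H16BrCl2FNO2S+

Heavy atoms from the SMILES: 1 Br, 16 C, 2 Cl, 1 F, 1 N, 2 O, 1 S.
Implicit hydrogens by atom environment:
  5 × C (aromatic): 1 H each → 5
  5 × C (aromatic): no H
  4 × C: 2 H each → 8
  2 × C: no H
  2 × Cl: no H
  2 × O: no H
  1 × Br: no H
  1 × F: no H
  1 × N (charge +1): 3 H
  1 × S (aromatic): no H
  Total hydrogens = 16.
Net charge +1.
Molecular formula: C16H16BrCl2FNO2S+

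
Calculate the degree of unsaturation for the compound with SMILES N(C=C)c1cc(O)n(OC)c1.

4

Molecular formula from the SMILES: C7H10N2O2.
DoU = (2C + 2 + N − H − X)/2 = (2·7 + 2 + 2 − 10 − 0)/2 = 8/2 = 4.
(Structurally: 1 ring(s) + 3 π bond(s) = 4.)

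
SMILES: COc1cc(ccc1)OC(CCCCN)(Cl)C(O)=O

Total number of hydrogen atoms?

Hydrogens are implicit in SMILES; fill each atom to its normal valence:
  4 × C: 2 H each → 8
  4 × C (aromatic): 1 H each → 4
  3 × O: no H
  2 × C (aromatic): no H
  2 × C: no H
  1 × C: 3 H
  1 × Cl: no H
  1 × N: 2 H
  1 × O: 1 H
  Total hydrogens = 18.

18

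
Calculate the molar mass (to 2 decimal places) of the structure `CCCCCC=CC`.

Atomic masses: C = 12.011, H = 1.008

112.22

Molecular formula: C8H16.
M = 8×12.011 + 16×1.008 = 112.22 g/mol.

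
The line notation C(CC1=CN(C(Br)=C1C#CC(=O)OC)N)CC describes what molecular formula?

C12H15BrN2O2

Heavy atoms from the SMILES: 1 Br, 12 C, 2 N, 2 O.
Implicit hydrogens by atom environment:
  3 × C: 2 H each → 6
  3 × C (aromatic): no H
  3 × C: no H
  2 × C: 3 H each → 6
  2 × O: no H
  1 × Br: no H
  1 × C (aromatic): 1 H
  1 × N: 2 H
  1 × N (aromatic): no H
  Total hydrogens = 15.
Molecular formula: C12H15BrN2O2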